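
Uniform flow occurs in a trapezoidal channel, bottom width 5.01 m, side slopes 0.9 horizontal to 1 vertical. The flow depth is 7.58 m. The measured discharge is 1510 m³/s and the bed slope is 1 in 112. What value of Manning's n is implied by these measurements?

n = 0.013

With bottom width b = 5.01 m and side slope z = 0.9: A = (b + zy)y = (5.01 + 0.9×7.58)×7.58 = 89.69 m²; P = b + 2y√(1+z²) = 5.01 + 2×7.58×1.345 = 25.41 m.
Hydraulic radius R = A/P = 89.69/25.41 = 3.53 m.
Rearranging Manning's equation: n = (1/Q) A R^(2/3) S^(1/2) = (1/1510) × 89.69 × 3.53^(2/3) × √0.008929 = 0.013.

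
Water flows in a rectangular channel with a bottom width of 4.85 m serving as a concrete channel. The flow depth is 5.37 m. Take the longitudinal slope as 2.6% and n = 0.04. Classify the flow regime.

Flow area A = b·y = 4.85 × 5.37 = 26.04 m². Wetted perimeter P = b + 2y = 4.85 + 2×5.37 = 15.59 m.
Hydraulic radius R = A/P = 26.04/15.59 = 1.671 m.
V = (1/n) R^(2/3) √S = (1/0.04) × 1.671^(2/3) × √0.026 = 5.676 m/s. Hydraulic depth D_h = A/T = 26.04/4.85 = 5.37 m.
Froude number Fr = V/√(g·D_h) = 5.676/√(9.81×5.37) = 0.782, which is less than 1, so the flow is subcritical.

subcritical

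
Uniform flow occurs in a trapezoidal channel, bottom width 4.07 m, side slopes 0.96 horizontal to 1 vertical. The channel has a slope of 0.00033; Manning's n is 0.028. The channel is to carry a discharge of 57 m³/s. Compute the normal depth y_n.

y_n = 5.2 m

Manning's equation rearranged: A R^(2/3) = nQ / (1·√S) = 0.028 × 57 / (√0.00033) = 87.86.
Try y = 6.41 m: A R^(2/3) = 136.3 — high.
Try y = 4 m: A R^(2/3) = 51.67 — low.
Try y = 5.2 m: A R^(2/3) = 87.93 — matches.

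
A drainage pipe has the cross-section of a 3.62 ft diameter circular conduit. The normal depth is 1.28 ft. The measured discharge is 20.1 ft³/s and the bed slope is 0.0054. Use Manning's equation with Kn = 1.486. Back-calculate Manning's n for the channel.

For a circular section of diameter D = 3.62 ft at depth y = 1.28 ft, the central angle is θ = 2 arccos(1 − 2y/D) = 2.547 rad. Then A = (D²/8)(θ − sin θ) = 3.255 ft² and P = Dθ/2 = 4.611 ft.
Hydraulic radius R = A/P = 3.255/4.611 = 0.7061 ft.
Rearranging Manning's equation: n = (1.486/Q) A R^(2/3) S^(1/2) = (1.486/20.1) × 3.255 × 0.7061^(2/3) × √0.0054 = 0.014.

n = 0.014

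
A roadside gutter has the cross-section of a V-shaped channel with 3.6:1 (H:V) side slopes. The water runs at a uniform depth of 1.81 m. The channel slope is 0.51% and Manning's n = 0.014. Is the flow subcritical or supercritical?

For a triangular section with side slope z = 3.6: A = zy² = 3.6×1.81² = 11.79 m²; P = 2y√(1+z²) = 2×1.81×3.736 = 13.53 m.
Hydraulic radius R = A/P = 11.79/13.53 = 0.872 m.
V = (1/n) R^(2/3) √S = (1/0.014) × 0.872^(2/3) × √0.0051 = 4.656 m/s. Hydraulic depth D_h = A/T = 11.79/13.03 = 0.905 m.
Froude number Fr = V/√(g·D_h) = 4.656/√(9.81×0.905) = 1.56, which is greater than 1, so the flow is supercritical.

supercritical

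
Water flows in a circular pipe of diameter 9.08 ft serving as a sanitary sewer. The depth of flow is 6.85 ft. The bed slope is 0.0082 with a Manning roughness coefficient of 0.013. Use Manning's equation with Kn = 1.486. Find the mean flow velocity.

For a circular section of diameter D = 9.08 ft at depth y = 6.85 ft, the central angle is θ = 2 arccos(1 − 2y/D) = 4.209 rad. Then A = (D²/8)(θ − sin θ) = 52.41 ft² and P = Dθ/2 = 19.11 ft.
Hydraulic radius R = A/P = 52.41/19.11 = 2.742 ft.
From Manning's equation, V = (1.486/n) R^(2/3) S^(1/2) = (1.486/0.013) × 2.742^(2/3) × 0.0082^(1/2) = 20.3 ft/s.

V = 20.3 ft/s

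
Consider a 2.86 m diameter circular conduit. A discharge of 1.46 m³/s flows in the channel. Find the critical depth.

At critical depth, Q² T / (g A³) = 1, i.e. A³/T = Q²/g = 1.46²/9.81 = 0.2173.
Try y = 0.456 m: A³/T = 0.1374 — short.
Try y = 0.6 m: A³/T = 0.4033 — over.
Try y = 0.512 m: A³/T = 0.2166 — matches.

y_c = 0.512 m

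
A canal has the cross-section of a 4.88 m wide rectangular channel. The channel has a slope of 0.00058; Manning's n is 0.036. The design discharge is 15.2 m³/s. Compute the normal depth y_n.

Manning's equation rearranged: A R^(2/3) = nQ / (1·√S) = 0.036 × 15.2 / (√0.00058) = 22.72.
At y = 2.84 m: A R^(2/3) = 16.61 — low.
At y = 4.61 m: A R^(2/3) = 30.72 — high.
At y = 3.62 m: A R^(2/3) = 22.71 — close enough.

y_n = 3.62 m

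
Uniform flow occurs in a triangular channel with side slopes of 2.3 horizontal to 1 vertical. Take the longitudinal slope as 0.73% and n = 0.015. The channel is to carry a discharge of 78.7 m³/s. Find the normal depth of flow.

y_n = 2.38 m

Manning's equation rearranged: A R^(2/3) = nQ / (1·√S) = 0.015 × 78.7 / (√0.0073) = 13.82.
At y = 3.02 m: A R^(2/3) = 26.06 — high.
At y = 1.9 m: A R^(2/3) = 7.574 — low.
At y = 2.38 m: A R^(2/3) = 13.81 — close enough.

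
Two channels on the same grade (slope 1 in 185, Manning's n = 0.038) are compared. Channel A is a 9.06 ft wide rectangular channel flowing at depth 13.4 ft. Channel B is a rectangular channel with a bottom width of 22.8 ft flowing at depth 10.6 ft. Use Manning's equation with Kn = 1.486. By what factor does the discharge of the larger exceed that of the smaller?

Channel A: Flow area A = b·y = 9.06 × 13.4 = 121.4 ft². Wetted perimeter P = b + 2y = 9.06 + 2×13.4 = 35.86 ft. Hydraulic radius R = A/P = 121.4/35.86 = 3.385 ft. Q_A = (1.486/0.038)·121.4·3.385^(2/3)·√0.005405 = 787 ft³/s.
Channel B: Flow area A = b·y = 22.8 × 10.6 = 241.7 ft². Wetted perimeter P = b + 2y = 22.8 + 2×10.6 = 44 ft. Hydraulic radius R = A/P = 241.7/44 = 5.493 ft. Q_B = (1.486/0.038)·241.7·5.493^(2/3)·√0.005405 = 2163 ft³/s.
The larger discharge is 2163 ft³/s and the smaller is 787 ft³/s; the ratio is 2.75.

2.75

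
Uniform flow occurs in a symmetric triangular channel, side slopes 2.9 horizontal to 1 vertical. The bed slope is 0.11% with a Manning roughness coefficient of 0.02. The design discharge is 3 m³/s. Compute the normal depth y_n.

y_n = 1.01 m

Manning's equation rearranged: A R^(2/3) = nQ / (1·√S) = 0.02 × 3 / (√0.0011) = 1.809.
At y = 1.22 m: A R^(2/3) = 2.99 — over.
At y = 0.86 m: A R^(2/3) = 1.177 — short.
At y = 1.01 m: A R^(2/3) = 1.807 — close enough.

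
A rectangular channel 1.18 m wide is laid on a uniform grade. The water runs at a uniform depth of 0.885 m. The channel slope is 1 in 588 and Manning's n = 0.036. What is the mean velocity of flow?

Flow area A = b·y = 1.18 × 0.885 = 1.044 m². Wetted perimeter P = b + 2y = 1.18 + 2×0.885 = 2.95 m.
Hydraulic radius R = A/P = 1.044/2.95 = 0.354 m.
From Manning's equation, V = (1/n) R^(2/3) S^(1/2) = (1/0.036) × 0.354^(2/3) × 0.001701^(1/2) = 0.573 m/s.

V = 0.573 m/s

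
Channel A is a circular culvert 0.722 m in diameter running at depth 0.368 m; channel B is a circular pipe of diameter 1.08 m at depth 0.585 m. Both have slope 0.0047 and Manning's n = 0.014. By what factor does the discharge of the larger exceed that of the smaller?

Channel A: For a circular section of diameter D = 0.722 m at depth y = 0.368 m, the central angle is θ = 2 arccos(1 − 2y/D) = 3.18 rad. Then A = (D²/8)(θ − sin θ) = 0.2098 m² and P = Dθ/2 = 1.148 m. Hydraulic radius R = A/P = 0.2098/1.148 = 0.1827 m. Q_A = (1/0.014)·0.2098·0.1827^(2/3)·√0.0047 = 0.3307 m³/s.
Channel B: For a circular section of diameter D = 1.08 m at depth y = 0.585 m, the central angle is θ = 2 arccos(1 − 2y/D) = 3.308 rad. Then A = (D²/8)(θ − sin θ) = 0.5066 m² and P = Dθ/2 = 1.787 m. Hydraulic radius R = A/P = 0.5066/1.787 = 0.2836 m. Q_B = (1/0.014)·0.5066·0.2836^(2/3)·√0.0047 = 1.071 m³/s.
The larger discharge is 1.071 m³/s and the smaller is 0.3307 m³/s; the ratio is 3.24.

3.24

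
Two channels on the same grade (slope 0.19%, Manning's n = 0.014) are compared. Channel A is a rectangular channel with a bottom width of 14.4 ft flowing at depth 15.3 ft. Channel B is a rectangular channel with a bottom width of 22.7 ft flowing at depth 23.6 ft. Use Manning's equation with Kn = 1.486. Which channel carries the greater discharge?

channel B

Channel A: Flow area A = b·y = 14.4 × 15.3 = 220.3 ft². Wetted perimeter P = b + 2y = 14.4 + 2×15.3 = 45 ft. Hydraulic radius R = A/P = 220.3/45 = 4.896 ft. Q_A = (1.486/0.014)·220.3·4.896^(2/3)·√0.0019 = 2939 ft³/s.
Channel B: Flow area A = b·y = 22.7 × 23.6 = 535.7 ft². Wetted perimeter P = b + 2y = 22.7 + 2×23.6 = 69.9 ft. Hydraulic radius R = A/P = 535.7/69.9 = 7.664 ft. Q_B = (1.486/0.014)·535.7·7.664^(2/3)·√0.0019 = 9635 ft³/s.
Q_A = 2939 ft³/s vs Q_B = 9635 ft³/s, so channel B carries more.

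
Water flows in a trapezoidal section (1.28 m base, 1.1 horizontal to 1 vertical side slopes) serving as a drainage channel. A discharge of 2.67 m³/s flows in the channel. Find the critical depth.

y_c = 0.632 m

At critical depth, Q² T / (g A³) = 1, i.e. A³/T = Q²/g = 2.67²/9.81 = 0.7267.
Trying y = 0.479 m: A³/T = 0.2778 — low.
Trying y = 0.717 m: A³/T = 1.142 — high.
Trying y = 0.632 m: A³/T = 0.7285 — ≈ 0.7267.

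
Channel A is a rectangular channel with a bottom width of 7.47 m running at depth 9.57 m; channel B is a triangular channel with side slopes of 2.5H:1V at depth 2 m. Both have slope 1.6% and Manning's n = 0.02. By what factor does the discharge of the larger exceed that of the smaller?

Channel A: Flow area A = b·y = 7.47 × 9.57 = 71.49 m². Wetted perimeter P = b + 2y = 7.47 + 2×9.57 = 26.61 m. Hydraulic radius R = A/P = 71.49/26.61 = 2.687 m. Q_A = (1/0.02)·71.49·2.687^(2/3)·√0.016 = 873.8 m³/s.
Channel B: For a triangular section with side slope z = 2.5: A = zy² = 2.5×2² = 10 m²; P = 2y√(1+z²) = 2×2×2.693 = 10.77 m. Hydraulic radius R = A/P = 10/10.77 = 0.9285 m. Q_B = (1/0.02)·10·0.9285^(2/3)·√0.016 = 60.19 m³/s.
The larger discharge is 873.8 m³/s and the smaller is 60.19 m³/s; the ratio is 14.5.

14.5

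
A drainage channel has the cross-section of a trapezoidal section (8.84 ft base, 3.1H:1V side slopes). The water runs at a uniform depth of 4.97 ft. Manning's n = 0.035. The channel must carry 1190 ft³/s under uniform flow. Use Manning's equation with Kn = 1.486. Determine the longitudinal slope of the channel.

With bottom width b = 8.84 ft and side slope z = 3.1: A = (b + zy)y = (8.84 + 3.1×4.97)×4.97 = 120.5 ft²; P = b + 2y√(1+z²) = 8.84 + 2×4.97×3.257 = 41.22 ft.
Hydraulic radius R = A/P = 120.5/41.22 = 2.924 ft.
From Manning's equation, S = [nQ / (1.486 A R^(2/3))]² = [0.035 × 1190 / (1.486 × 120.5 × 2.924^(2/3))]² = 0.0129.

S = 0.0129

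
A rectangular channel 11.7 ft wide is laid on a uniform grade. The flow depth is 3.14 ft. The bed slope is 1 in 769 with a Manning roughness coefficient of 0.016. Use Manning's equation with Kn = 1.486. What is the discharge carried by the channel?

Q = 198 ft³/s

Flow area A = b·y = 11.7 × 3.14 = 36.74 ft². Wetted perimeter P = b + 2y = 11.7 + 2×3.14 = 17.98 ft.
Hydraulic radius R = A/P = 36.74/17.98 = 2.043 ft.
Manning's equation: Q = (1.486/n) A R^(2/3) S^(1/2) = (1.486/0.016) × 36.74 × 2.043^(2/3) × 0.0013^(1/2) = 198 ft³/s.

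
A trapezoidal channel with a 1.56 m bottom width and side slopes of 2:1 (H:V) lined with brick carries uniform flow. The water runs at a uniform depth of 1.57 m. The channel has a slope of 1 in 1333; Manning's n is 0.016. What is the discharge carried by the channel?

With bottom width b = 1.56 m and side slope z = 2: A = (b + zy)y = (1.56 + 2×1.57)×1.57 = 7.379 m²; P = b + 2y√(1+z²) = 1.56 + 2×1.57×2.236 = 8.581 m.
Hydraulic radius R = A/P = 7.379/8.581 = 0.8599 m.
Manning's equation: Q = (1/n) A R^(2/3) S^(1/2) = (1/0.016) × 7.379 × 0.8599^(2/3) × 0.0007502^(1/2) = 11.4 m³/s.

Q = 11.4 m³/s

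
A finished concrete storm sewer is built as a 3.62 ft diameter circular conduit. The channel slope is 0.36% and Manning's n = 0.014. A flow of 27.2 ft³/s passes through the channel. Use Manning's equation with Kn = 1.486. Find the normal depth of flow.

Manning's equation rearranged: A R^(2/3) = nQ / (1.486·√S) = 0.014 × 27.2 / (1.486 × √0.0036) = 4.271.
Trying y = 1.99 ft: A R^(2/3) = 5.636 — high.
Trying y = 1.2 ft: A R^(2/3) = 2.284 — low.
Trying y = 1.69 ft: A R^(2/3) = 4.278 — matches.

y_n = 1.69 ft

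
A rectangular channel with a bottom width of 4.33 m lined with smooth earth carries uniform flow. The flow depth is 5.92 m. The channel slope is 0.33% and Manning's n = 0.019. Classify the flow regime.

subcritical

Flow area A = b·y = 4.33 × 5.92 = 25.63 m². Wetted perimeter P = b + 2y = 4.33 + 2×5.92 = 16.17 m.
Hydraulic radius R = A/P = 25.63/16.17 = 1.585 m.
V = (1/n) R^(2/3) √S = (1/0.019) × 1.585^(2/3) × √0.0033 = 4.111 m/s. Hydraulic depth D_h = A/T = 25.63/4.33 = 5.92 m.
Froude number Fr = V/√(g·D_h) = 4.111/√(9.81×5.92) = 0.539, which is less than 1, so the flow is subcritical.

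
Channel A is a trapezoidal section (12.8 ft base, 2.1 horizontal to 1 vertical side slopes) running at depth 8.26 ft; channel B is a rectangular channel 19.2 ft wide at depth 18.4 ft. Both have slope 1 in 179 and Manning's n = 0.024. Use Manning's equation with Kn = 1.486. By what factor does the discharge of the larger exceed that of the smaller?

Channel A: With bottom width b = 12.8 ft and side slope z = 2.1: A = (b + zy)y = (12.8 + 2.1×8.26)×8.26 = 249 ft²; P = b + 2y√(1+z²) = 12.8 + 2×8.26×2.326 = 51.22 ft. Hydraulic radius R = A/P = 249/51.22 = 4.861 ft. Q_A = (1.486/0.024)·249·4.861^(2/3)·√0.005587 = 3307 ft³/s.
Channel B: Flow area A = b·y = 19.2 × 18.4 = 353.3 ft². Wetted perimeter P = b + 2y = 19.2 + 2×18.4 = 56 ft. Hydraulic radius R = A/P = 353.3/56 = 6.309 ft. Q_B = (1.486/0.024)·353.3·6.309^(2/3)·√0.005587 = 5582 ft³/s.
The larger discharge is 5582 ft³/s and the smaller is 3307 ft³/s; the ratio is 1.69.

1.69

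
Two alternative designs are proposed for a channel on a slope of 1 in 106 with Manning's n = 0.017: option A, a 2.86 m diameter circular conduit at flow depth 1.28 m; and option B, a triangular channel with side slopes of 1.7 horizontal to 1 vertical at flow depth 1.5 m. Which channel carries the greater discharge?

channel B

Channel A: For a circular section of diameter D = 2.86 m at depth y = 1.28 m, the central angle is θ = 2 arccos(1 − 2y/D) = 2.931 rad. Then A = (D²/8)(θ − sin θ) = 2.784 m² and P = Dθ/2 = 4.192 m. Hydraulic radius R = A/P = 2.784/4.192 = 0.6641 m. Q_A = (1/0.017)·2.784·0.6641^(2/3)·√0.009434 = 12.11 m³/s.
Channel B: For a triangular section with side slope z = 1.7: A = zy² = 1.7×1.5² = 3.825 m²; P = 2y√(1+z²) = 2×1.5×1.972 = 5.917 m. Hydraulic radius R = A/P = 3.825/5.917 = 0.6465 m. Q_B = (1/0.017)·3.825·0.6465^(2/3)·√0.009434 = 16.34 m³/s.
Q_A = 12.11 m³/s vs Q_B = 16.34 m³/s, so channel B carries more.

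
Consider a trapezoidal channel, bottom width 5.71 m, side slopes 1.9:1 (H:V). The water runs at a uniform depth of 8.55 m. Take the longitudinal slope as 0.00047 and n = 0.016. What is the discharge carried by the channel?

With bottom width b = 5.71 m and side slope z = 1.9: A = (b + zy)y = (5.71 + 1.9×8.55)×8.55 = 187.7 m²; P = b + 2y√(1+z²) = 5.71 + 2×8.55×2.147 = 42.43 m.
Hydraulic radius R = A/P = 187.7/42.43 = 4.425 m.
Manning's equation: Q = (1/n) A R^(2/3) S^(1/2) = (1/0.016) × 187.7 × 4.425^(2/3) × 0.00047^(1/2) = 686 m³/s.

Q = 686 m³/s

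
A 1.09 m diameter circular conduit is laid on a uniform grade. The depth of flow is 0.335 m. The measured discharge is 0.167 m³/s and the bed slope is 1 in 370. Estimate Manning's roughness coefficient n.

For a circular section of diameter D = 1.09 m at depth y = 0.335 m, the central angle is θ = 2 arccos(1 − 2y/D) = 2.35 rad. Then A = (D²/8)(θ − sin θ) = 0.2435 m² and P = Dθ/2 = 1.281 m.
Hydraulic radius R = A/P = 0.2435/1.281 = 0.1901 m.
Rearranging Manning's equation: n = (1/Q) A R^(2/3) S^(1/2) = (1/0.167) × 0.2435 × 0.1901^(2/3) × √0.002703 = 0.0251.

n = 0.0251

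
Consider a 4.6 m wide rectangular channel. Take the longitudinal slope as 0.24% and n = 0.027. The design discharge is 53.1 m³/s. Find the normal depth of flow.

Manning's equation rearranged: A R^(2/3) = nQ / (1·√S) = 0.027 × 53.1 / (√0.0024) = 29.27.
Trying y = 6.01 m: A R^(2/3) = 38.81 — high.
Trying y = 3.71 m: A R^(2/3) = 21.56 — low.
Trying y = 4.75 m: A R^(2/3) = 29.26 — matches.

y_n = 4.75 m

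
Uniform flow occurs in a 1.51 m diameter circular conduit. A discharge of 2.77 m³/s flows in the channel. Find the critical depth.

At critical depth, Q² T / (g A³) = 1, i.e. A³/T = Q²/g = 2.77²/9.81 = 0.7822.
Trying y = 1.07 m: A³/T = 1.82 — high.
Trying y = 0.596 m: A³/T = 0.1922 — low.
Trying y = 0.86 m: A³/T = 0.7818 — matches.

y_c = 0.86 m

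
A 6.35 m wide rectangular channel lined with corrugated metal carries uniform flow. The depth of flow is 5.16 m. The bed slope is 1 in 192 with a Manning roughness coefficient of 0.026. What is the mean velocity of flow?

V = 4.36 m/s

Flow area A = b·y = 6.35 × 5.16 = 32.77 m². Wetted perimeter P = b + 2y = 6.35 + 2×5.16 = 16.67 m.
Hydraulic radius R = A/P = 32.77/16.67 = 1.966 m.
From Manning's equation, V = (1/n) R^(2/3) S^(1/2) = (1/0.026) × 1.966^(2/3) × 0.005208^(1/2) = 4.36 m/s.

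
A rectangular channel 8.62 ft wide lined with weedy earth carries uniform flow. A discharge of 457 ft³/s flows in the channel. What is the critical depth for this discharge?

For a rectangular channel, critical depth y_c = (q²/g)^(1/3) where q = Q/b = 457/8.62 = 53.02 ft²/s.
So y_c = (53.02²/32.2)^(1/3) = 4.44 ft.

y_c = 4.44 ft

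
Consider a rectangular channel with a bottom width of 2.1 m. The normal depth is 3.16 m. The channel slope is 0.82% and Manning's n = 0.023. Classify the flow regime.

subcritical

Flow area A = b·y = 2.1 × 3.16 = 6.636 m². Wetted perimeter P = b + 2y = 2.1 + 2×3.16 = 8.42 m.
Hydraulic radius R = A/P = 6.636/8.42 = 0.7881 m.
V = (1/n) R^(2/3) √S = (1/0.023) × 0.7881^(2/3) × √0.0082 = 3.359 m/s. Hydraulic depth D_h = A/T = 6.636/2.1 = 3.16 m.
Froude number Fr = V/√(g·D_h) = 3.359/√(9.81×3.16) = 0.603, which is less than 1, so the flow is subcritical.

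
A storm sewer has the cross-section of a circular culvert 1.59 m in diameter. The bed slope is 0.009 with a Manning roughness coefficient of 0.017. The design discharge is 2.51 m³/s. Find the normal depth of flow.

Manning's equation rearranged: A R^(2/3) = nQ / (1·√S) = 0.017 × 2.51 / (√0.009) = 0.4498.
Try y = 0.81 m: A R^(2/3) = 0.5539 — over.
Try y = 0.594 m: A R^(2/3) = 0.3189 — short.
Try y = 0.718 m: A R^(2/3) = 0.4499 — close enough.

y_n = 0.718 m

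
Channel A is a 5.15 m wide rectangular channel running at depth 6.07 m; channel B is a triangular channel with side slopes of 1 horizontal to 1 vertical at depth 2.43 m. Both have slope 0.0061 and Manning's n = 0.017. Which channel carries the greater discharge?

channel A

Channel A: Flow area A = b·y = 5.15 × 6.07 = 31.26 m². Wetted perimeter P = b + 2y = 5.15 + 2×6.07 = 17.29 m. Hydraulic radius R = A/P = 31.26/17.29 = 1.808 m. Q_A = (1/0.017)·31.26·1.808^(2/3)·√0.0061 = 213.1 m³/s.
Channel B: For a triangular section with side slope z = 1: A = zy² = 1×2.43² = 5.905 m²; P = 2y√(1+z²) = 2×2.43×1.414 = 6.873 m. Hydraulic radius R = A/P = 5.905/6.873 = 0.8591 m. Q_B = (1/0.017)·5.905·0.8591^(2/3)·√0.0061 = 24.52 m³/s.
Q_A = 213.1 m³/s vs Q_B = 24.52 m³/s, so channel A carries more.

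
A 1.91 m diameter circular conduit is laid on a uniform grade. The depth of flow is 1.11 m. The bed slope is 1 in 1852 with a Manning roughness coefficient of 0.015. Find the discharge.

Q = 1.73 m³/s

For a circular section of diameter D = 1.91 m at depth y = 1.11 m, the central angle is θ = 2 arccos(1 − 2y/D) = 3.468 rad. Then A = (D²/8)(θ − sin θ) = 1.727 m² and P = Dθ/2 = 3.312 m.
Hydraulic radius R = A/P = 1.727/3.312 = 0.5216 m.
Manning's equation: Q = (1/n) A R^(2/3) S^(1/2) = (1/0.015) × 1.727 × 0.5216^(2/3) × 0.00054^(1/2) = 1.73 m³/s.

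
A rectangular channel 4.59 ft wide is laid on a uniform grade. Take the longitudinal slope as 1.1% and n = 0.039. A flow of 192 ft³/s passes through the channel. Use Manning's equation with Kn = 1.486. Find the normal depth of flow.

y_n = 7.23 ft

Manning's equation rearranged: A R^(2/3) = nQ / (1.486·√S) = 0.039 × 192 / (1.486 × √0.011) = 48.05.
Trying y = 5.34 ft: A R^(2/3) = 33.6 — too small.
Trying y = 8.91 ft: A R^(2/3) = 61.07 — too large.
Trying y = 7.23 ft: A R^(2/3) = 48.05 — matches.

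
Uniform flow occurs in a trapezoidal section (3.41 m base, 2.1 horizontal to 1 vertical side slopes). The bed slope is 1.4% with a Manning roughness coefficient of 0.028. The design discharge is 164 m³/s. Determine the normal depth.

y_n = 2.92 m

Manning's equation rearranged: A R^(2/3) = nQ / (1·√S) = 0.028 × 164 / (√0.014) = 38.81.
At y = 3.44 m: A R^(2/3) = 55.81 — over.
At y = 2.12 m: A R^(2/3) = 19.4 — short.
At y = 2.92 m: A R^(2/3) = 38.74 — ≈ 38.81.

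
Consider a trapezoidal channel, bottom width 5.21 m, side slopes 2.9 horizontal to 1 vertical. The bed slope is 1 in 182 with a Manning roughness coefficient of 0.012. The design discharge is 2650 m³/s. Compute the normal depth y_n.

Manning's equation rearranged: A R^(2/3) = nQ / (1·√S) = 0.012 × 2650 / (√0.005495) = 429.
At y = 8.81 m: A R^(2/3) = 746.6 — over.
At y = 6.09 m: A R^(2/3) = 307 — short.
At y = 7.01 m: A R^(2/3) = 429.3 — ≈ 429.

y_n = 7.01 m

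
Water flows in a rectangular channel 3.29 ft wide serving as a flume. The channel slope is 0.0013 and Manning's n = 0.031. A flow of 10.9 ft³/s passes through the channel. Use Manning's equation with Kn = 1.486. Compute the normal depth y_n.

y_n = 2.04 ft

Manning's equation rearranged: A R^(2/3) = nQ / (1.486·√S) = 0.031 × 10.9 / (1.486 × √0.0013) = 6.307.
Try y = 2.5 ft: A R^(2/3) = 8.182 — over.
Try y = 2.04 ft: A R^(2/3) = 6.306 — ≈ 6.307.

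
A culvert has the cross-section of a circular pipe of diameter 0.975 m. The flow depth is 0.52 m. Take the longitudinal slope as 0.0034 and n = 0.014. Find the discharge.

For a circular section of diameter D = 0.975 m at depth y = 0.52 m, the central angle is θ = 2 arccos(1 − 2y/D) = 3.275 rad. Then A = (D²/8)(θ − sin θ) = 0.405 m² and P = Dθ/2 = 1.597 m.
Hydraulic radius R = A/P = 0.405/1.597 = 0.2537 m.
Manning's equation: Q = (1/n) A R^(2/3) S^(1/2) = (1/0.014) × 0.405 × 0.2537^(2/3) × 0.0034^(1/2) = 0.676 m³/s.

Q = 0.676 m³/s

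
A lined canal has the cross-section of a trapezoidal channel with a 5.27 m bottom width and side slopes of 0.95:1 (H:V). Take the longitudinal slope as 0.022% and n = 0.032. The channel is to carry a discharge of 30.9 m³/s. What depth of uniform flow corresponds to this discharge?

y_n = 4.16 m

Manning's equation rearranged: A R^(2/3) = nQ / (1·√S) = 0.032 × 30.9 / (√0.00022) = 66.66.
Try y = 3.62 m: A R^(2/3) = 51.15 — too small.
Try y = 4.72 m: A R^(2/3) = 85.19 — too large.
Try y = 4.16 m: A R^(2/3) = 66.67 — close enough.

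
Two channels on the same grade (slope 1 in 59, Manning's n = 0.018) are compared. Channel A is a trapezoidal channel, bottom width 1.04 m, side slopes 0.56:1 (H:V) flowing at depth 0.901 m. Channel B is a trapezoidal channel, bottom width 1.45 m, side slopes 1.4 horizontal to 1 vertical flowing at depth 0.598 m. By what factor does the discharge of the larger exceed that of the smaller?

1.12

Channel A: With bottom width b = 1.04 m and side slope z = 0.56: A = (b + zy)y = (1.04 + 0.56×0.901)×0.901 = 1.392 m²; P = b + 2y√(1+z²) = 1.04 + 2×0.901×1.146 = 3.105 m. Hydraulic radius R = A/P = 1.392/3.105 = 0.4482 m. Q_A = (1/0.018)·1.392·0.4482^(2/3)·√0.01695 = 5.895 m³/s.
Channel B: With bottom width b = 1.45 m and side slope z = 1.4: A = (b + zy)y = (1.45 + 1.4×0.598)×0.598 = 1.368 m²; P = b + 2y√(1+z²) = 1.45 + 2×0.598×1.72 = 3.508 m. Hydraulic radius R = A/P = 1.368/3.508 = 0.3899 m. Q_B = (1/0.018)·1.368·0.3899^(2/3)·√0.01695 = 5.28 m³/s.
The larger discharge is 5.895 m³/s and the smaller is 5.28 m³/s; the ratio is 1.12.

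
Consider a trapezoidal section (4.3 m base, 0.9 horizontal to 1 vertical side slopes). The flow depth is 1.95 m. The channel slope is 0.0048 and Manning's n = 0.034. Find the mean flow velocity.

With bottom width b = 4.3 m and side slope z = 0.9: A = (b + zy)y = (4.3 + 0.9×1.95)×1.95 = 11.81 m²; P = b + 2y√(1+z²) = 4.3 + 2×1.95×1.345 = 9.547 m.
Hydraulic radius R = A/P = 11.81/9.547 = 1.237 m.
From Manning's equation, V = (1/n) R^(2/3) S^(1/2) = (1/0.034) × 1.237^(2/3) × 0.0048^(1/2) = 2.35 m/s.

V = 2.35 m/s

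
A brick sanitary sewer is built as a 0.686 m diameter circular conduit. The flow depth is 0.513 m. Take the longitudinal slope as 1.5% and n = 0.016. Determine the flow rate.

Q = 0.794 m³/s

For a circular section of diameter D = 0.686 m at depth y = 0.513 m, the central angle is θ = 2 arccos(1 − 2y/D) = 4.179 rad. Then A = (D²/8)(θ − sin θ) = 0.2965 m² and P = Dθ/2 = 1.433 m.
Hydraulic radius R = A/P = 0.2965/1.433 = 0.2068 m.
Manning's equation: Q = (1/n) A R^(2/3) S^(1/2) = (1/0.016) × 0.2965 × 0.2068^(2/3) × 0.015^(1/2) = 0.794 m³/s.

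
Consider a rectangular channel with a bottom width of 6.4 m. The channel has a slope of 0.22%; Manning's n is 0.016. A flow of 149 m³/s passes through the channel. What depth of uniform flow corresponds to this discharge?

Manning's equation rearranged: A R^(2/3) = nQ / (1·√S) = 0.016 × 149 / (√0.0022) = 50.83.
Trying y = 3.96 m: A R^(2/3) = 37.08 — too small.
Trying y = 5.07 m: A R^(2/3) = 50.85 — ≈ 50.83.

y_n = 5.07 m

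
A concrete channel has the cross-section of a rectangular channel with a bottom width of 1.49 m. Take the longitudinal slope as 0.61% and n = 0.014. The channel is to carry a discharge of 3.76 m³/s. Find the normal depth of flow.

Manning's equation rearranged: A R^(2/3) = nQ / (1·√S) = 0.014 × 3.76 / (√0.0061) = 0.674.
Try y = 0.71 m: A R^(2/3) = 0.5389 — low.
Try y = 0.986 m: A R^(2/3) = 0.8296 — high.
Try y = 0.84 m: A R^(2/3) = 0.6736 — close enough.

y_n = 0.84 m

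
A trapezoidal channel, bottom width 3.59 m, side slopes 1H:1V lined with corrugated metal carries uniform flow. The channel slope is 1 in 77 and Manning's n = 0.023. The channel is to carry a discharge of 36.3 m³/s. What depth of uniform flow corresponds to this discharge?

Manning's equation rearranged: A R^(2/3) = nQ / (1·√S) = 0.023 × 36.3 / (√0.01299) = 7.326.
Try y = 1.65 m: A R^(2/3) = 8.916 — over.
Try y = 1.32 m: A R^(2/3) = 5.974 — short.
Try y = 1.48 m: A R^(2/3) = 7.327 — matches.

y_n = 1.48 m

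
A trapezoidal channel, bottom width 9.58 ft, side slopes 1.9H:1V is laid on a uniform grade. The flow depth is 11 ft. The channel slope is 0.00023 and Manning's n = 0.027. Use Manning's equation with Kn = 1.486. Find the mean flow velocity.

With bottom width b = 9.58 ft and side slope z = 1.9: A = (b + zy)y = (9.58 + 1.9×11)×11 = 335.3 ft²; P = b + 2y√(1+z²) = 9.58 + 2×11×2.147 = 56.82 ft.
Hydraulic radius R = A/P = 335.3/56.82 = 5.901 ft.
From Manning's equation, V = (1.486/n) R^(2/3) S^(1/2) = (1.486/0.027) × 5.901^(2/3) × 0.00023^(1/2) = 2.73 ft/s.

V = 2.73 ft/s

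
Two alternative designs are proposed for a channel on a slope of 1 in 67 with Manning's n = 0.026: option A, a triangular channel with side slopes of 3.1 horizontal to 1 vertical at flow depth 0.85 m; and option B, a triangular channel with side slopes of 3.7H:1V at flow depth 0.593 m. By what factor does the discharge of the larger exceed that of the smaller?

2.17

Channel A: For a triangular section with side slope z = 3.1: A = zy² = 3.1×0.85² = 2.24 m²; P = 2y√(1+z²) = 2×0.85×3.257 = 5.537 m. Hydraulic radius R = A/P = 2.24/5.537 = 0.4045 m. Q_A = (1/0.026)·2.24·0.4045^(2/3)·√0.01493 = 5.756 m³/s.
Channel B: For a triangular section with side slope z = 3.7: A = zy² = 3.7×0.593² = 1.301 m²; P = 2y√(1+z²) = 2×0.593×3.833 = 4.546 m. Hydraulic radius R = A/P = 1.301/4.546 = 0.2862 m. Q_B = (1/0.026)·1.301·0.2862^(2/3)·√0.01493 = 2.655 m³/s.
The larger discharge is 5.756 m³/s and the smaller is 2.655 m³/s; the ratio is 2.17.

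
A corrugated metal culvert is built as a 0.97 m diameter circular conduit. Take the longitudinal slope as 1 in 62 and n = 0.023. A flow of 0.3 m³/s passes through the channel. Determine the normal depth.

Manning's equation rearranged: A R^(2/3) = nQ / (1·√S) = 0.023 × 0.3 / (√0.01613) = 0.05433.
Trying y = 0.247 m: A R^(2/3) = 0.04082 — too small.
Trying y = 0.343 m: A R^(2/3) = 0.07703 — too large.
Trying y = 0.286 m: A R^(2/3) = 0.05442 — ≈ 0.05433.

y_n = 0.286 m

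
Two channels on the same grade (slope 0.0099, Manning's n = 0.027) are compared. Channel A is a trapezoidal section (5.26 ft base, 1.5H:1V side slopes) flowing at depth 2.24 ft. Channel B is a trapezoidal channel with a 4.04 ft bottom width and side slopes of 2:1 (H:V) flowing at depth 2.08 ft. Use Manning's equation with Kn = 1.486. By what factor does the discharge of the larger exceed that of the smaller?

1.23

Channel A: With bottom width b = 5.26 ft and side slope z = 1.5: A = (b + zy)y = (5.26 + 1.5×2.24)×2.24 = 19.31 ft²; P = b + 2y√(1+z²) = 5.26 + 2×2.24×1.803 = 13.34 ft. Hydraulic radius R = A/P = 19.31/13.34 = 1.448 ft. Q_A = (1.486/0.027)·19.31·1.448^(2/3)·√0.0099 = 135.3 ft³/s.
Channel B: With bottom width b = 4.04 ft and side slope z = 2: A = (b + zy)y = (4.04 + 2×2.08)×2.08 = 17.06 ft²; P = b + 2y√(1+z²) = 4.04 + 2×2.08×2.236 = 13.34 ft. Hydraulic radius R = A/P = 17.06/13.34 = 1.278 ft. Q_B = (1.486/0.027)·17.06·1.278^(2/3)·√0.0099 = 110 ft³/s.
The larger discharge is 135.3 ft³/s and the smaller is 110 ft³/s; the ratio is 1.23.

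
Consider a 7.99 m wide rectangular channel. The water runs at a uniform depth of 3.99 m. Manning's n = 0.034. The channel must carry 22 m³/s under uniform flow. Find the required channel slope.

S = 0.000219

Flow area A = b·y = 7.99 × 3.99 = 31.88 m². Wetted perimeter P = b + 2y = 7.99 + 2×3.99 = 15.97 m.
Hydraulic radius R = A/P = 31.88/15.97 = 1.996 m.
From Manning's equation, S = [nQ / (1 A R^(2/3))]² = [0.034 × 22 / (1 × 31.88 × 1.996^(2/3))]² = 0.000219.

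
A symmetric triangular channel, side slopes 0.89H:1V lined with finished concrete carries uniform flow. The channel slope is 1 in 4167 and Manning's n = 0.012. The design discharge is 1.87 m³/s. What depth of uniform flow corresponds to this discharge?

Manning's equation rearranged: A R^(2/3) = nQ / (1·√S) = 0.012 × 1.87 / (√0.00024) = 1.449.
Trying y = 1.94 m: A R^(2/3) = 2.5 — high.
Trying y = 1.27 m: A R^(2/3) = 0.8078 — low.
Trying y = 1.58 m: A R^(2/3) = 1.446 — close enough.

y_n = 1.58 m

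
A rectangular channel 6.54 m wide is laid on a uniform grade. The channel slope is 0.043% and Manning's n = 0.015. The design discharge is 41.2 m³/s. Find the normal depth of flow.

Manning's equation rearranged: A R^(2/3) = nQ / (1·√S) = 0.015 × 41.2 / (√0.00043) = 29.8.
Try y = 2.92 m: A R^(2/3) = 25.49 — low.
Try y = 4.14 m: A R^(2/3) = 40.46 — high.
Try y = 3.28 m: A R^(2/3) = 29.8 — ≈ 29.8.

y_n = 3.28 m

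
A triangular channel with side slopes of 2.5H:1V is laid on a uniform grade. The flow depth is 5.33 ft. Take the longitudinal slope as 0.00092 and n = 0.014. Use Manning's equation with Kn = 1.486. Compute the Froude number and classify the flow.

For a triangular section with side slope z = 2.5: A = zy² = 2.5×5.33² = 71.02 ft²; P = 2y√(1+z²) = 2×5.33×2.693 = 28.7 ft.
Hydraulic radius R = A/P = 71.02/28.7 = 2.474 ft.
V = (1.486/n) R^(2/3) √S = (1.486/0.014) × 2.474^(2/3) × √0.00092 = 5.89 ft/s. Hydraulic depth D_h = A/T = 71.02/26.65 = 2.665 ft.
Froude number Fr = V/√(g·D_h) = 5.89/√(32.2×2.665) = 0.636, which is less than 1, so the flow is subcritical.

subcritical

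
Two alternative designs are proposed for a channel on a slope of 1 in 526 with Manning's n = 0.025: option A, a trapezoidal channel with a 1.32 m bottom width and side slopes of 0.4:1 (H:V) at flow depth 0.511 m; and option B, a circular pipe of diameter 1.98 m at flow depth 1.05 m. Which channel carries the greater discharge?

Channel A: With bottom width b = 1.32 m and side slope z = 0.4: A = (b + zy)y = (1.32 + 0.4×0.511)×0.511 = 0.779 m²; P = b + 2y√(1+z²) = 1.32 + 2×0.511×1.077 = 2.421 m. Hydraulic radius R = A/P = 0.779/2.421 = 0.3218 m. Q_A = (1/0.025)·0.779·0.3218^(2/3)·√0.001901 = 0.638 m³/s.
Channel B: For a circular section of diameter D = 1.98 m at depth y = 1.05 m, the central angle is θ = 2 arccos(1 − 2y/D) = 3.263 rad. Then A = (D²/8)(θ − sin θ) = 1.658 m² and P = Dθ/2 = 3.23 m. Hydraulic radius R = A/P = 1.658/3.23 = 0.5134 m. Q_B = (1/0.025)·1.658·0.5134^(2/3)·√0.001901 = 1.854 m³/s.
Q_A = 0.638 m³/s vs Q_B = 1.854 m³/s, so channel B carries more.

channel B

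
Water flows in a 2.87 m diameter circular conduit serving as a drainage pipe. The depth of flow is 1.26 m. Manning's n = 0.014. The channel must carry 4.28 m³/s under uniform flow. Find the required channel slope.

For a circular section of diameter D = 2.87 m at depth y = 1.26 m, the central angle is θ = 2 arccos(1 − 2y/D) = 2.897 rad. Then A = (D²/8)(θ − sin θ) = 2.734 m² and P = Dθ/2 = 4.157 m.
Hydraulic radius R = A/P = 2.734/4.157 = 0.6575 m.
From Manning's equation, S = [nQ / (1 A R^(2/3))]² = [0.014 × 4.28 / (1 × 2.734 × 0.6575^(2/3))]² = 0.00084.

S = 0.00084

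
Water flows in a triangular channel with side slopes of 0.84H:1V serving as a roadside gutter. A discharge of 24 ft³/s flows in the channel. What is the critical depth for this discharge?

y_c = 2.19 ft

At critical depth, Q² T / (g A³) = 1, i.e. A³/T = Q²/g = 24²/32.2 = 17.89.
Try y = 1.57 ft: A³/T = 3.365 — low.
Try y = 2.71 ft: A³/T = 51.57 — high.
Try y = 2.19 ft: A³/T = 17.77 — close enough.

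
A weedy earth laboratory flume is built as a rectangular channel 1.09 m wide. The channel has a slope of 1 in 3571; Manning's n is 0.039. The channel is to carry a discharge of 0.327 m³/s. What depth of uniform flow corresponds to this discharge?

y_n = 1.32 m

Manning's equation rearranged: A R^(2/3) = nQ / (1·√S) = 0.039 × 0.327 / (√0.00028) = 0.7621.
Trying y = 1.08 m: A R^(2/3) = 0.5982 — short.
Trying y = 1.62 m: A R^(2/3) = 0.9711 — over.
Trying y = 1.32 m: A R^(2/3) = 0.7624 — close enough.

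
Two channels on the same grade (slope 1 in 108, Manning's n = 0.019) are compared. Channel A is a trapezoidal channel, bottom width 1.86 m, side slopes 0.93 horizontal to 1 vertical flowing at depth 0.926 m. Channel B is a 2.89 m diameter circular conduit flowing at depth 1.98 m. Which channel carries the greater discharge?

channel B

Channel A: With bottom width b = 1.86 m and side slope z = 0.93: A = (b + zy)y = (1.86 + 0.93×0.926)×0.926 = 2.52 m²; P = b + 2y√(1+z²) = 1.86 + 2×0.926×1.366 = 4.389 m. Hydraulic radius R = A/P = 2.52/4.389 = 0.5741 m. Q_A = (1/0.019)·2.52·0.5741^(2/3)·√0.009259 = 8.815 m³/s.
Channel B: For a circular section of diameter D = 2.89 m at depth y = 1.98 m, the central angle is θ = 2 arccos(1 − 2y/D) = 3.9 rad. Then A = (D²/8)(θ − sin θ) = 4.79 m² and P = Dθ/2 = 5.636 m. Hydraulic radius R = A/P = 4.79/5.636 = 0.8499 m. Q_B = (1/0.019)·4.79·0.8499^(2/3)·√0.009259 = 21.77 m³/s.
Q_A = 8.815 m³/s vs Q_B = 21.77 m³/s, so channel B carries more.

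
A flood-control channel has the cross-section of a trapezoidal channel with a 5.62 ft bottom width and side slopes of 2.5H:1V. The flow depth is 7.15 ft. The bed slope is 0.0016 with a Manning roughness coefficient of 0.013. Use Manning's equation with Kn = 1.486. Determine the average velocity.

V = 11.1 ft/s

With bottom width b = 5.62 ft and side slope z = 2.5: A = (b + zy)y = (5.62 + 2.5×7.15)×7.15 = 168 ft²; P = b + 2y√(1+z²) = 5.62 + 2×7.15×2.693 = 44.12 ft.
Hydraulic radius R = A/P = 168/44.12 = 3.807 ft.
From Manning's equation, V = (1.486/n) R^(2/3) S^(1/2) = (1.486/0.013) × 3.807^(2/3) × 0.0016^(1/2) = 11.1 ft/s.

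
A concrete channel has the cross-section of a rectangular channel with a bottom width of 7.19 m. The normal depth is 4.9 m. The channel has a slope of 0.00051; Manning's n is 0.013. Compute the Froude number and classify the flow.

Flow area A = b·y = 7.19 × 4.9 = 35.23 m². Wetted perimeter P = b + 2y = 7.19 + 2×4.9 = 16.99 m.
Hydraulic radius R = A/P = 35.23/16.99 = 2.074 m.
V = (1/n) R^(2/3) √S = (1/0.013) × 2.074^(2/3) × √0.00051 = 2.825 m/s. Hydraulic depth D_h = A/T = 35.23/7.19 = 4.9 m.
Froude number Fr = V/√(g·D_h) = 2.825/√(9.81×4.9) = 0.407, which is less than 1, so the flow is subcritical.

subcritical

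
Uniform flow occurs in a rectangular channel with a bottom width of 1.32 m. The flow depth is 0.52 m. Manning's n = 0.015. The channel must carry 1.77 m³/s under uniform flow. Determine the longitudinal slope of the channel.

Flow area A = b·y = 1.32 × 0.52 = 0.6864 m². Wetted perimeter P = b + 2y = 1.32 + 2×0.52 = 2.36 m.
Hydraulic radius R = A/P = 0.6864/2.36 = 0.2908 m.
From Manning's equation, S = [nQ / (1 A R^(2/3))]² = [0.015 × 1.77 / (1 × 0.6864 × 0.2908^(2/3))]² = 0.00776.

S = 0.00776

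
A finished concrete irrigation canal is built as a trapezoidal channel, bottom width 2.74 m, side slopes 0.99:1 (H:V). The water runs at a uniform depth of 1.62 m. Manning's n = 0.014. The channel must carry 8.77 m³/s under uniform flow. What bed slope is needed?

S = 0.00032

With bottom width b = 2.74 m and side slope z = 0.99: A = (b + zy)y = (2.74 + 0.99×1.62)×1.62 = 7.037 m²; P = b + 2y√(1+z²) = 2.74 + 2×1.62×1.407 = 7.299 m.
Hydraulic radius R = A/P = 7.037/7.299 = 0.9641 m.
From Manning's equation, S = [nQ / (1 A R^(2/3))]² = [0.014 × 8.77 / (1 × 7.037 × 0.9641^(2/3))]² = 0.00032.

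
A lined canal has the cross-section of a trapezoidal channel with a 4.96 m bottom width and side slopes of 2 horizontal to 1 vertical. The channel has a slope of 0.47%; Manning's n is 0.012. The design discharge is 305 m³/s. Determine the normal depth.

Manning's equation rearranged: A R^(2/3) = nQ / (1·√S) = 0.012 × 305 / (√0.0047) = 53.39.
At y = 2.76 m: A R^(2/3) = 40.74 — short.
At y = 3.79 m: A R^(2/3) = 79.64 — over.
At y = 3.14 m: A R^(2/3) = 53.33 — close enough.

y_n = 3.14 m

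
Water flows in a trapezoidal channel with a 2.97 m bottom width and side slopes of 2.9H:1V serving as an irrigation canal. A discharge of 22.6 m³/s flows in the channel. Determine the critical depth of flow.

At critical depth, Q² T / (g A³) = 1, i.e. A³/T = Q²/g = 22.6²/9.81 = 52.07.
At y = 1.05 m: A³/T = 27.81 — short.
At y = 1.23 m: A³/T = 51.45 — ≈ 52.07.

y_c = 1.23 m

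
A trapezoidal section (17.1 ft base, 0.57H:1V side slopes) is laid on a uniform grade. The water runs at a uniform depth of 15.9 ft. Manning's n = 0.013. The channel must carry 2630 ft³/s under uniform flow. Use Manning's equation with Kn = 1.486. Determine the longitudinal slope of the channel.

S = 0.0002

With bottom width b = 17.1 ft and side slope z = 0.57: A = (b + zy)y = (17.1 + 0.57×15.9)×15.9 = 416 ft²; P = b + 2y√(1+z²) = 17.1 + 2×15.9×1.151 = 53.7 ft.
Hydraulic radius R = A/P = 416/53.7 = 7.746 ft.
From Manning's equation, S = [nQ / (1.486 A R^(2/3))]² = [0.013 × 2630 / (1.486 × 416 × 7.746^(2/3))]² = 0.0002.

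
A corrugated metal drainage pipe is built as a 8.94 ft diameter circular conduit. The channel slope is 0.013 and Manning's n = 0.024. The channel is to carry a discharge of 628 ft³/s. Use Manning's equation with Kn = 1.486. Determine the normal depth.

Manning's equation rearranged: A R^(2/3) = nQ / (1.486·√S) = 0.024 × 628 / (1.486 × √0.013) = 88.96.
Try y = 4.56 ft: A R^(2/3) = 55.49 — low.
Try y = 6.21 ft: A R^(2/3) = 88.93 — matches.

y_n = 6.21 ft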